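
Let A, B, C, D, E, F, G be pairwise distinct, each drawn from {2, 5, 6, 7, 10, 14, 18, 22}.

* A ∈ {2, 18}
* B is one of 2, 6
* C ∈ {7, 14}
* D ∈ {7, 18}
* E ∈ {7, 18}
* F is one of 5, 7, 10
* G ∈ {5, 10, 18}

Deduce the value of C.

Among the 7 variables, 6 fits only B (and all 7 values in {2, 5, 6, 7, 10, 14, 18} must be used), so B = 6.
The 6 still-open variables draw from only 6 values {2, 5, 7, 10, 14, 18}, so each is used; only A can be 2, hence A = 2.
Among the 5 still-open variables, 14 fits only C (and all 5 values in {5, 7, 10, 14, 18} must be used), so C = 14.

14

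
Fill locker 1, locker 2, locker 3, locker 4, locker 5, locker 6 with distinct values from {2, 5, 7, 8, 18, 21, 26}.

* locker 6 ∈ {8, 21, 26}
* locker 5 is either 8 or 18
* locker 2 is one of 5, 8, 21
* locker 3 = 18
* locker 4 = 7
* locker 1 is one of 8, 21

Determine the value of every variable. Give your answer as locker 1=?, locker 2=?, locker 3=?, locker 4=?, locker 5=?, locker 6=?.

locker 3's domain is down to {18}, so locker 3 = 18. Remove 18 from locker 5.
locker 4's domain is down to {7}, so locker 4 = 7.
locker 5's domain is down to {8}, so locker 5 = 8. Eliminate 8 elsewhere: locker 1, locker 2, locker 6.
locker 1 has just one choice, so locker 1 = 21. Eliminate 21 elsewhere: locker 2, locker 6.
locker 2 has just one choice, so locker 2 = 5.
locker 6's domain is down to {26}, so locker 6 = 26.

locker 1=21, locker 2=5, locker 3=18, locker 4=7, locker 5=8, locker 6=26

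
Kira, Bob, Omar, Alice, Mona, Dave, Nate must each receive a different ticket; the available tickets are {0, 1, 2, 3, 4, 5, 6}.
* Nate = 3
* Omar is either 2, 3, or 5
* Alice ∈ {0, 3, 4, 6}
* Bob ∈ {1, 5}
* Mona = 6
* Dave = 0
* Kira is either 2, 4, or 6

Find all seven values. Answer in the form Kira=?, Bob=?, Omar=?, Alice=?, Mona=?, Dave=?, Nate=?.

Kira=2, Bob=1, Omar=5, Alice=4, Mona=6, Dave=0, Nate=3

Mona must be 6 (only option left). Eliminate 6 elsewhere: Kira, Alice.
Dave has just one choice, so Dave = 0. Strike 0 from Alice.
Nate's domain is down to {3}, so Nate = 3. So Omar, Alice can't be 3.
That leaves Alice = 4. Strike 4 from Kira.
Kira's domain is down to {2}, so Kira = 2. Remove 2 from Omar.
Omar must be 5 (only option left). Eliminate 5 elsewhere: Bob.
Bob has just one choice, so Bob = 1.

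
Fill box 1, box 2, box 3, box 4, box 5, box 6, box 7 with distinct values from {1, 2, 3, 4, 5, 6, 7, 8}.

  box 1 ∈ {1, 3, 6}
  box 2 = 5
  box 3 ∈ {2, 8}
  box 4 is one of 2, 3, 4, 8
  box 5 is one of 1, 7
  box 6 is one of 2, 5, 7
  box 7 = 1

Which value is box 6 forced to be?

2

box 2 has just one choice, so box 2 = 5. So box 6 can't be 5.
box 7's domain is down to {1}, so box 7 = 1. Strike 1 from box 1, box 5.
box 5 has just one choice, so box 5 = 7. Eliminate 7 elsewhere: box 6.
So box 6 = 2.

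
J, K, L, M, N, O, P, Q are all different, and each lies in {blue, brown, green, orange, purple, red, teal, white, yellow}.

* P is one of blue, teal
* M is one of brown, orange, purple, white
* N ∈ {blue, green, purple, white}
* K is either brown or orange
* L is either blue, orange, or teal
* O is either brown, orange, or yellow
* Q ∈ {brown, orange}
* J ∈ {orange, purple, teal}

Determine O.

Among the 8 variables, green fits only N (and all 8 values in {blue, brown, green, orange, purple, teal, white, yellow} must be used), so N = green.
The 7 still-open variables draw from only 7 values {blue, brown, orange, purple, teal, white, yellow}, so each is used; only M can be white, hence M = white.
Among the 6 still-open variables, purple fits only J (and all 6 values in {blue, brown, orange, purple, teal, yellow} must be used), so J = purple.
The 5 still-open variables draw from only 5 values {blue, brown, orange, teal, yellow}, so each is used; only O can be yellow, hence O = yellow.

yellow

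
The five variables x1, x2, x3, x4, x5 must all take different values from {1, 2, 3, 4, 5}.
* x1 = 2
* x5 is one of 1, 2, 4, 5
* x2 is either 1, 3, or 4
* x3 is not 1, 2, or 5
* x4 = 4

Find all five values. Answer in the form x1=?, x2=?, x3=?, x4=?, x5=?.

x1=2, x2=1, x3=3, x4=4, x5=5

x1 has just one choice, so x1 = 2. Remove 2 from x5.
x4 must be 4 (only option left). Remove 4 from x2, x3, x5.
x3 must be 3 (only option left). Eliminate 3 elsewhere: x2.
x2 must be 1 (only option left). Strike 1 from x5.
x5's domain is down to {5}, so x5 = 5.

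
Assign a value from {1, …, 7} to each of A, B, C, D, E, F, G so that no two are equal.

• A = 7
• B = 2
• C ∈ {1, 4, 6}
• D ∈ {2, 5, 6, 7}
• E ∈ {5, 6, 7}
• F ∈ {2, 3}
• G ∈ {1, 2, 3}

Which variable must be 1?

G

A's domain is down to {7}, so A = 7. Strike 7 from D, E.
B must be 2 (only option left). Remove 2 from D, F, G.
F has just one choice, so F = 3. So G can't be 3.
So 1 goes to G.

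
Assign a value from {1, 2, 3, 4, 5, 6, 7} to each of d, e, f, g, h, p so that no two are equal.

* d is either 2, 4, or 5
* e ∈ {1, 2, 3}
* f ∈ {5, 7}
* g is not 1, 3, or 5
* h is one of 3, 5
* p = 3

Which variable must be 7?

f

p has just one choice, so p = 3. Eliminate 3 elsewhere: e, h.
h's domain is down to {5}, so h = 5. Remove 5 from d, f.
So 7 goes to f.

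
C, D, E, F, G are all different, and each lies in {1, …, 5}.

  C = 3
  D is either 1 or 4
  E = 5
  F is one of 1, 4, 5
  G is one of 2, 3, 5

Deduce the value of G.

C must be 3 (only option left). Strike 3 from G.
E has just one choice, so E = 5. Strike 5 from F, G.
So G = 2.

2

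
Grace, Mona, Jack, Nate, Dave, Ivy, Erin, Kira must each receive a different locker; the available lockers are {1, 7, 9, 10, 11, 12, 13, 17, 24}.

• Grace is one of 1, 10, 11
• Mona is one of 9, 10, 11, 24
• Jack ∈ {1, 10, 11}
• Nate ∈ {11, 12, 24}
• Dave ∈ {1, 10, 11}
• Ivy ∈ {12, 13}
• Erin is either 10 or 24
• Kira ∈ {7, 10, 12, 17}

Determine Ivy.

Grace, Jack, Dave share exactly the 3 values {1, 10, 11}; by pigeonhole those values go to them, so strike 1, 10, 11 from Mona, Nate, Erin, Kira.
Erin has just one choice, so Erin = 24. So Mona, Nate can't be 24.
Mona must be 9 (only option left).
Nate has just one choice, so Nate = 12. Strike 12 from Ivy, Kira.
So Ivy = 13.

13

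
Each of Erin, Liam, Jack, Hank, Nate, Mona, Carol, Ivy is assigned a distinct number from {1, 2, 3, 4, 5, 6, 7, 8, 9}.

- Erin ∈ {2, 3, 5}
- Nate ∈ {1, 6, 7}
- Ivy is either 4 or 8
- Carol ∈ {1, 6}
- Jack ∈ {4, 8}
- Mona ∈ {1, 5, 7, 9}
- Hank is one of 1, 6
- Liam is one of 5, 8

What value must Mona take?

9

Jack and Ivy between them cover only {4, 8} — a naked pair. Remove those values from Liam.
Liam has just one choice, so Liam = 5. Strike 5 from Erin, Mona.
The 2 variables Hank and Carol are confined to {1, 6}, which locks those values in; drop them from Nate, Mona.
Nate must be 7 (only option left). So Mona can't be 7.
So Mona = 9.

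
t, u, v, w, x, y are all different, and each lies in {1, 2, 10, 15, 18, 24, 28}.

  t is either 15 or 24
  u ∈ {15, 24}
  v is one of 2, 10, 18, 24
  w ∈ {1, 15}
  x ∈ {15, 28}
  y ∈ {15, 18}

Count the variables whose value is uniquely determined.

3

The 2 variables t and u are confined to {15, 24}, which locks those values in; drop them from v, w, x, y.
w has just one choice, so w = 1.
x's domain is down to {28}, so x = 28.
y must be 18 (only option left). Eliminate 18 elsewhere: v.
Determined: w=1, x=28, y=18. The other variables each still have more than one consistent value. That makes 3.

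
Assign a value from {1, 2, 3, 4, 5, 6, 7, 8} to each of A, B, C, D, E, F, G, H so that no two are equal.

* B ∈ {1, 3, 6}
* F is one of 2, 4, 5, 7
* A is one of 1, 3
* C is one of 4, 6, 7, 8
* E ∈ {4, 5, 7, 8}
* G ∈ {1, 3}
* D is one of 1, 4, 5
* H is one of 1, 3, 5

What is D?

The 8 variables draw from only 8 values {1, 2, 3, 4, 5, 6, 7, 8}, so each is used; only F can be 2, hence F = 2.
A and G share exactly the 2 values {1, 3}; by pigeonhole those values go to them, so strike 1, 3 from B, D, H.
B's domain is down to {6}, so B = 6. Eliminate 6 elsewhere: C.
H has just one choice, so H = 5. Eliminate 5 elsewhere: D, E.
So D = 4.

4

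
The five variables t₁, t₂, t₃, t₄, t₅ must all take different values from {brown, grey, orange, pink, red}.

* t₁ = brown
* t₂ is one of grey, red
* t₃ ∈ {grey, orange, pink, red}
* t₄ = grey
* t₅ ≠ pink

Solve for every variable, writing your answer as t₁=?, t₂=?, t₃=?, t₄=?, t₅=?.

t₁ has just one choice, so t₁ = brown. Eliminate brown elsewhere: t₅.
That leaves t₄ = grey. Eliminate grey elsewhere: t₂, t₃, t₅.
t₂ must be red (only option left). So t₃, t₅ can't be red.
t₅ must be orange (only option left). So t₃ can't be orange.
t₃ has just one choice, so t₃ = pink.

t₁=brown, t₂=red, t₃=pink, t₄=grey, t₅=orange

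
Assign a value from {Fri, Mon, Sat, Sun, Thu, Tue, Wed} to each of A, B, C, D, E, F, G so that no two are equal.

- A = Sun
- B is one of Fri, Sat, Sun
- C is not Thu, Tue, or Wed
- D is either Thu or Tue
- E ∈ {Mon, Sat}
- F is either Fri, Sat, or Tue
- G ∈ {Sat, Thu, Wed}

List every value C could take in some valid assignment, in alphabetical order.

Fri, Mon, Sat

A must be Sun (only option left). Eliminate Sun elsewhere: B, C.
Among the 6 still-open variables, Wed fits only G (and all 6 values in {Fri, Mon, Sat, Thu, Tue, Wed} must be used), so G = Wed.
The 5 still-open variables draw from only 5 values {Fri, Mon, Sat, Thu, Tue}, so each is used; only D can be Thu, hence D = Thu.
The 4 still-open variables draw from only 4 values {Fri, Mon, Sat, Tue}, so each is used; only F can be Tue, hence F = Tue.
No further eliminations apply; C can still be any of Fri, Mon, Sat.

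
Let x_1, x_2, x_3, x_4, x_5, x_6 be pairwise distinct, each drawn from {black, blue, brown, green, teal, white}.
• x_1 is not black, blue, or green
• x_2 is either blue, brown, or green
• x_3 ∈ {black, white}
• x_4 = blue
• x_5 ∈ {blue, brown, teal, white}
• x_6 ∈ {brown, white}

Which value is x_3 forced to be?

x_4 must be blue (only option left). Eliminate blue elsewhere: x_2, x_5.
The 5 still-open variables together cover exactly {black, brown, green, teal, white} — 5 values for 5 variables — and black appears only in x_3's list, so x_3 = black.

black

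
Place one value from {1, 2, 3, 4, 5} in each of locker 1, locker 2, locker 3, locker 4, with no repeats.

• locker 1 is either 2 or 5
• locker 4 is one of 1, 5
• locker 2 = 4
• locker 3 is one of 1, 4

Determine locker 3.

locker 2 must be 4 (only option left). Remove 4 from locker 3.
So locker 3 = 1.

1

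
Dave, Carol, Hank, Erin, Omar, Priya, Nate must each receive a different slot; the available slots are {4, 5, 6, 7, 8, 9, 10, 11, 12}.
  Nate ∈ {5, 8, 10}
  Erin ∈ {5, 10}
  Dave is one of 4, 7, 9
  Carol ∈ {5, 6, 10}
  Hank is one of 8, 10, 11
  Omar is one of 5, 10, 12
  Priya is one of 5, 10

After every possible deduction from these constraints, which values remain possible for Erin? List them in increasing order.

Erin and Priya share exactly the 2 values {5, 10}; by pigeonhole those values go to them, so strike 5, 10 from Carol, Hank, Omar, Nate.
That leaves Carol = 6.
Omar's domain is down to {12}, so Omar = 12.
Nate has just one choice, so Nate = 8. Remove 8 from Hank.
Hank must be 11 (only option left).
No further eliminations apply; Erin can still be any of 5, 10.

5, 10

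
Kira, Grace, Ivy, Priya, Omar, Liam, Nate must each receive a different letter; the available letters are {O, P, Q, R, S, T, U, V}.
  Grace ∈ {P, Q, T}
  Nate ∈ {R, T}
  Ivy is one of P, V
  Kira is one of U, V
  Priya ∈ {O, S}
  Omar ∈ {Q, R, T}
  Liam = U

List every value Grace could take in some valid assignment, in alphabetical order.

Liam must be U (only option left). Eliminate U elsewhere: Kira.
That leaves Kira = V. So Ivy can't be V.
Ivy must be P (only option left). So Grace can't be P.
No further eliminations apply; Grace can still be any of Q, T.

Q, T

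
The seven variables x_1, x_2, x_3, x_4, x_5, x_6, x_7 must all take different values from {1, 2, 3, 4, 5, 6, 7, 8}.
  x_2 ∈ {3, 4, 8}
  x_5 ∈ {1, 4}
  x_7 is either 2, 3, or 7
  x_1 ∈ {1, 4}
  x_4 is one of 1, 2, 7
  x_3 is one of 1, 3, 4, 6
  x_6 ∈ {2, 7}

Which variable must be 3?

x_7

The 7 variables draw from only 7 values {1, 2, 3, 4, 6, 7, 8}, so each is used; only x_3 can be 6, hence x_3 = 6.
The 6 still-open variables together cover exactly {1, 2, 3, 4, 7, 8} — 6 values for 6 variables — and 8 appears only in x_2's list, so x_2 = 8.
Among the 5 still-open variables, 3 fits only x_7 (and all 5 values in {1, 2, 3, 4, 7} must be used), so x_7 = 3.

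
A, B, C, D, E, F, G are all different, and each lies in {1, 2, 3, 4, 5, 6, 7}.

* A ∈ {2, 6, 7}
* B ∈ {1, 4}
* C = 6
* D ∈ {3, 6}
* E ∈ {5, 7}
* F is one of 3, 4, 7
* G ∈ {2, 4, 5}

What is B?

1

C's domain is down to {6}, so C = 6. Remove 6 from A, D.
D must be 3 (only option left). Strike 3 from F.
Among the 5 still-open variables, 1 fits only B (and all 5 values in {1, 2, 4, 5, 7} must be used), so B = 1.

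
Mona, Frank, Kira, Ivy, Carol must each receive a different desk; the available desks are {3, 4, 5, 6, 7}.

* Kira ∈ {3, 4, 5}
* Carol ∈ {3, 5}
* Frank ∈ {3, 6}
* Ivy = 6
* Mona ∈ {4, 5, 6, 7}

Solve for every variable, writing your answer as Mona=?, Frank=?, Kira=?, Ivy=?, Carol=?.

Mona=7, Frank=3, Kira=4, Ivy=6, Carol=5

Ivy's domain is down to {6}, so Ivy = 6. Remove 6 from Mona, Frank.
Frank must be 3 (only option left). Remove 3 from Kira, Carol.
That leaves Carol = 5. Strike 5 from Mona, Kira.
Kira must be 4 (only option left). Remove 4 from Mona.
Mona must be 7 (only option left).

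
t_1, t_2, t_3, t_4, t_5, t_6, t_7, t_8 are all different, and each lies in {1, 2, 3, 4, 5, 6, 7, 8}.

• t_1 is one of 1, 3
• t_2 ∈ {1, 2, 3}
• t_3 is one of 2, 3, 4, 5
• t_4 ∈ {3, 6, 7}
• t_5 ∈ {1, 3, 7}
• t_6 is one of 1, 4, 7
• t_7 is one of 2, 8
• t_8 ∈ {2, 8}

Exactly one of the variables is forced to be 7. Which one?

t_5

The 8 variables together cover exactly {1, 2, 3, 4, 5, 6, 7, 8} — 8 values for 8 variables — and 5 appears only in t_3's list, so t_3 = 5.
The 7 still-open variables draw from only 7 values {1, 2, 3, 4, 6, 7, 8}, so each is used; only t_6 can be 4, hence t_6 = 4.
The 6 still-open variables together cover exactly {1, 2, 3, 6, 7, 8} — 6 values for 6 variables — and 6 appears only in t_4's list, so t_4 = 6.
Among the 5 still-open variables, 7 fits only t_5 (and all 5 values in {1, 2, 3, 7, 8} must be used), so t_5 = 7.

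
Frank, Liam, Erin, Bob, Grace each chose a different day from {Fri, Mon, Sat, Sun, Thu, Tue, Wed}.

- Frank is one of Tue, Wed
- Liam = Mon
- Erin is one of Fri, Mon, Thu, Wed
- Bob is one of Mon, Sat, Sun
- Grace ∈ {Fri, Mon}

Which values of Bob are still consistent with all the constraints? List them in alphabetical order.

Liam has just one choice, so Liam = Mon. Eliminate Mon elsewhere: Erin, Bob, Grace.
Grace must be Fri (only option left). Remove Fri from Erin.
No further eliminations apply; Bob can still be any of Sat, Sun.

Sat, Sun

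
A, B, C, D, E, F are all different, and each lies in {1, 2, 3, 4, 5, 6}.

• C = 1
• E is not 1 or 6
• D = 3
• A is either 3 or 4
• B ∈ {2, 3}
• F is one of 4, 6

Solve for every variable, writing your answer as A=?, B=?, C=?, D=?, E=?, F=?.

A=4, B=2, C=1, D=3, E=5, F=6

C's domain is down to {1}, so C = 1.
D's domain is down to {3}, so D = 3. Remove 3 from A, B, E.
A's domain is down to {4}, so A = 4. Remove 4 from E, F.
That leaves B = 2. Remove 2 from E.
E's domain is down to {5}, so E = 5.
That leaves F = 6.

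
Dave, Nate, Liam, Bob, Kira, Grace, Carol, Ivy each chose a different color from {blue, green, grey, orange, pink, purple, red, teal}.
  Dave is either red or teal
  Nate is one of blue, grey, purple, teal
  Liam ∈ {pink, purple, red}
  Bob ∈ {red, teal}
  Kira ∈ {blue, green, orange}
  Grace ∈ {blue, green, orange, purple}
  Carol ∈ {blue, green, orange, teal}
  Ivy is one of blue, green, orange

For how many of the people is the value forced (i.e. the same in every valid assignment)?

3

The 8 variables draw from only 8 values {blue, green, grey, orange, pink, purple, red, teal}, so each is used; only Nate can be grey, hence Nate = grey.
The 7 still-open variables draw from only 7 values {blue, green, orange, pink, purple, red, teal}, so each is used; only Liam can be pink, hence Liam = pink.
The 6 still-open variables draw from only 6 values {blue, green, orange, purple, red, teal}, so each is used; only Grace can be purple, hence Grace = purple.
Dave and Bob between them cover only {red, teal} — a naked pair. Remove those values from Carol.
Determined: Nate=grey, Liam=pink, Grace=purple. The other people each still have more than one consistent value. That makes 3.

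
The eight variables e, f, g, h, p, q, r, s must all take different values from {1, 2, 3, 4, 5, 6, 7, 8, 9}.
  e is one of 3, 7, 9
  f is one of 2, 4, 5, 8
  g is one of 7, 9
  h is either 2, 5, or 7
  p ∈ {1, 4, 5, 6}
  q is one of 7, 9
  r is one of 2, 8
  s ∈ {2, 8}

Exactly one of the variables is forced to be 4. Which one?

The 2 variables g and q are confined to {7, 9}, which locks those values in; drop them from e, h.
e has just one choice, so e = 3.
r and s between them cover only {2, 8} — a naked pair. Remove those values from f, h.
h must be 5 (only option left). So f, p can't be 5.
So 4 goes to f.

f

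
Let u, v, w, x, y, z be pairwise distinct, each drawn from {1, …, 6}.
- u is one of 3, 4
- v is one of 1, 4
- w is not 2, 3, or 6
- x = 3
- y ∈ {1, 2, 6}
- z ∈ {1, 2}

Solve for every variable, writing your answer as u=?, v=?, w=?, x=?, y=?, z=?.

u=4, v=1, w=5, x=3, y=6, z=2

x must be 3 (only option left). Strike 3 from u.
That leaves u = 4. So v, w can't be 4.
v's domain is down to {1}, so v = 1. Strike 1 from w, y, z.
w's domain is down to {5}, so w = 5.
z has just one choice, so z = 2. Strike 2 from y.
y has just one choice, so y = 6.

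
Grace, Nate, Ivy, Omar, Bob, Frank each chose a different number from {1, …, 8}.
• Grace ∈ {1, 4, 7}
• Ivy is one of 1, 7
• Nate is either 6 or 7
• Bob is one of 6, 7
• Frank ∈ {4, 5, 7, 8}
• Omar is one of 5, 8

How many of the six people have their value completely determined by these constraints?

Nate and Bob between them cover only {6, 7} — a naked pair. Remove those values from Grace, Ivy, Frank.
That leaves Ivy = 1. Strike 1 from Grace.
Grace's domain is down to {4}, so Grace = 4. So Frank can't be 4.
Determined: Grace=4, Ivy=1. The other people each still have more than one consistent value. That makes 2.

2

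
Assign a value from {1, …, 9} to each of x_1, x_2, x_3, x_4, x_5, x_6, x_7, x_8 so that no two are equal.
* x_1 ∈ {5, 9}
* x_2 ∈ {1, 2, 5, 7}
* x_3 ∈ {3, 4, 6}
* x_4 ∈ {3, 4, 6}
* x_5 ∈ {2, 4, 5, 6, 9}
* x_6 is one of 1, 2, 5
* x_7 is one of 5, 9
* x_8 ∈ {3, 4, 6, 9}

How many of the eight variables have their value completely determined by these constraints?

3

The 8 variables draw from only 8 values {1, 2, 3, 4, 5, 6, 7, 9}, so each is used; only x_2 can be 7, hence x_2 = 7.
Among the 7 still-open variables, 1 fits only x_6 (and all 7 values in {1, 2, 3, 4, 5, 6, 9} must be used), so x_6 = 1.
Among the 6 still-open variables, 2 fits only x_5 (and all 6 values in {2, 3, 4, 5, 6, 9} must be used), so x_5 = 2.
x_1 and x_7 share exactly the 2 values {5, 9}; by pigeonhole those values go to them, so strike 5, 9 from x_8.
Determined: x_2=7, x_5=2, x_6=1. The other variables each still have more than one consistent value. That makes 3.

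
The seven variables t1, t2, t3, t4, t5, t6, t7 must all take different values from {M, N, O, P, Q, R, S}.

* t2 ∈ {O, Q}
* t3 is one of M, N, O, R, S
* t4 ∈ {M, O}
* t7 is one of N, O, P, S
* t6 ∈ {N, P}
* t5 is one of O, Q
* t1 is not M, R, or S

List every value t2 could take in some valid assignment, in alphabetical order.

O, Q

The 7 variables together cover exactly {M, N, O, P, Q, R, S} — 7 values for 7 variables — and R appears only in t3's list, so t3 = R.
Among the 6 still-open variables, M fits only t4 (and all 6 values in {M, N, O, P, Q, S} must be used), so t4 = M.
Among the 5 still-open variables, S fits only t7 (and all 5 values in {N, O, P, Q, S} must be used), so t7 = S.
The 2 variables t2 and t5 are confined to {O, Q}, which locks those values in; drop them from t1.
No further eliminations apply; t2 can still be any of O, Q.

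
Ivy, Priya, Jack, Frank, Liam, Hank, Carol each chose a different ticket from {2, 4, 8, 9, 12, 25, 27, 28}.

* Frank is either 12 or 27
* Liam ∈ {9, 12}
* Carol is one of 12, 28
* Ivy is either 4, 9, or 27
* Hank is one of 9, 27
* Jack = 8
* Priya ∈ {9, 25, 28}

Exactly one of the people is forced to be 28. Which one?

Jack must be 8 (only option left).
The 6 still-open variables draw from only 6 values {4, 9, 12, 25, 27, 28}, so each is used; only Ivy can be 4, hence Ivy = 4.
The 5 still-open variables together cover exactly {9, 12, 25, 27, 28} — 5 values for 5 variables — and 25 appears only in Priya's list, so Priya = 25.
The 4 still-open variables together cover exactly {9, 12, 27, 28} — 4 values for 4 variables — and 28 appears only in Carol's list, so Carol = 28.

Carol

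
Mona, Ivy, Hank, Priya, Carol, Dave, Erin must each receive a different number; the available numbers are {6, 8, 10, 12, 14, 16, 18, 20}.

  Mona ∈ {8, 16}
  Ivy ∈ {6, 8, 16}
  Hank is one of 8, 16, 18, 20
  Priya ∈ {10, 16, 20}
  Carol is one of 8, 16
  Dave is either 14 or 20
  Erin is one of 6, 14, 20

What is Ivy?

The 7 variables draw from only 7 values {6, 8, 10, 14, 16, 18, 20}, so each is used; only Priya can be 10, hence Priya = 10.
Among the 6 still-open variables, 18 fits only Hank (and all 6 values in {6, 8, 14, 16, 18, 20} must be used), so Hank = 18.
Mona and Carol share exactly the 2 values {8, 16}; by pigeonhole those values go to them, so strike 8, 16 from Ivy.
So Ivy = 6.

6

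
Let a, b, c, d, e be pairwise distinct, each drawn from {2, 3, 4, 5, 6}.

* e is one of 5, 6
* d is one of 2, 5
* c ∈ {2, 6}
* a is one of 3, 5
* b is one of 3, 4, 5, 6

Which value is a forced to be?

The 5 variables draw from only 5 values {2, 3, 4, 5, 6}, so each is used; only b can be 4, hence b = 4.
The 4 still-open variables draw from only 4 values {2, 3, 5, 6}, so each is used; only a can be 3, hence a = 3.

3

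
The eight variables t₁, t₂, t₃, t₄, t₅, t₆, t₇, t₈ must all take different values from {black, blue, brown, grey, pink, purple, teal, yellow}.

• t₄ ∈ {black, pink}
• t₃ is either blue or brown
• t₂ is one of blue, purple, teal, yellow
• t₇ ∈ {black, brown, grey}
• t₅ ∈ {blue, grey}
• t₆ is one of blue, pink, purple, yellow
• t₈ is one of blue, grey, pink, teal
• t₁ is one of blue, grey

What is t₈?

teal

t₁ and t₅ between them cover only {blue, grey} — a naked pair. Remove those values from t₂, t₃, t₆, t₇, t₈.
That leaves t₃ = brown. So t₇ can't be brown.
t₇'s domain is down to {black}, so t₇ = black. Remove black from t₄.
That leaves t₄ = pink. Remove pink from t₆, t₈.
So t₈ = teal.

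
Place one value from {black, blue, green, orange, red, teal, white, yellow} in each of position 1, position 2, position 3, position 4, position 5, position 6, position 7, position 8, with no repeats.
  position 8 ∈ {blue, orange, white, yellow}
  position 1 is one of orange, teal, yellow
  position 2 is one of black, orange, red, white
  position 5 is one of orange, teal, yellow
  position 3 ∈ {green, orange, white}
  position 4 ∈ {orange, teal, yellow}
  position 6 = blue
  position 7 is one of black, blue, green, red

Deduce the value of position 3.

green

position 6 must be blue (only option left). Eliminate blue elsewhere: position 7, position 8.
position 1, position 4, position 5 share exactly the 3 values {orange, teal, yellow}; by pigeonhole those values go to them, so strike orange, teal, yellow from position 2, position 3, position 8.
position 8's domain is down to {white}, so position 8 = white. Remove white from position 2, position 3.
So position 3 = green.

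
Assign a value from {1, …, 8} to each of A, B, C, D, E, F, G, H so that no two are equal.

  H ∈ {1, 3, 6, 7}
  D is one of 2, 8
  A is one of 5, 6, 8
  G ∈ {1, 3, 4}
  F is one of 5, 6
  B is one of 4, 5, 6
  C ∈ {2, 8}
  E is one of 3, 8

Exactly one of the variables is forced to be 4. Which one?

The 8 variables together cover exactly {1, 2, 3, 4, 5, 6, 7, 8} — 8 values for 8 variables — and 7 appears only in H's list, so H = 7.
The 7 still-open variables draw from only 7 values {1, 2, 3, 4, 5, 6, 8}, so each is used; only G can be 1, hence G = 1.
The 6 still-open variables together cover exactly {2, 3, 4, 5, 6, 8} — 6 values for 6 variables — and 3 appears only in E's list, so E = 3.
The 5 still-open variables draw from only 5 values {2, 4, 5, 6, 8}, so each is used; only B can be 4, hence B = 4.

B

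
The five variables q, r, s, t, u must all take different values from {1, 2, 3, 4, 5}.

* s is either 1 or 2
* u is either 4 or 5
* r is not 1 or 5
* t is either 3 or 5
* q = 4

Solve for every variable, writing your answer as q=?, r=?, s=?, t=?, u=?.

q=4, r=2, s=1, t=3, u=5

q's domain is down to {4}, so q = 4. So r, u can't be 4.
u must be 5 (only option left). So t can't be 5.
t's domain is down to {3}, so t = 3. So r can't be 3.
r has just one choice, so r = 2. Strike 2 from s.
That leaves s = 1.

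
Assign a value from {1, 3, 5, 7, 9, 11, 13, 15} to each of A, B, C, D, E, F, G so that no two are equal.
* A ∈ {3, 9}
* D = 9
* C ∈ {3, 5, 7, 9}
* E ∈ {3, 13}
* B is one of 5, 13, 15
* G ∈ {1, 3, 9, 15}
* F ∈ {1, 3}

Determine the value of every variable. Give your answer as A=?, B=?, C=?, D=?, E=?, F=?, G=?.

A=3, B=5, C=7, D=9, E=13, F=1, G=15

D has just one choice, so D = 9. So A, C, G can't be 9.
A has just one choice, so A = 3. Eliminate 3 elsewhere: C, E, F, G.
E's domain is down to {13}, so E = 13. So B can't be 13.
That leaves F = 1. Strike 1 from G.
G has just one choice, so G = 15. Remove 15 from B.
B has just one choice, so B = 5. Strike 5 from C.
C's domain is down to {7}, so C = 7.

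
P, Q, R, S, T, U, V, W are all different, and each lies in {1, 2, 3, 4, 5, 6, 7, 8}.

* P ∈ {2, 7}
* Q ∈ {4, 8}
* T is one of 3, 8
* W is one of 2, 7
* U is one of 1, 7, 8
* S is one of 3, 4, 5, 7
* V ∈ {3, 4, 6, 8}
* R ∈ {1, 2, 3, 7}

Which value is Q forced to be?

4

The 8 variables together cover exactly {1, 2, 3, 4, 5, 6, 7, 8} — 8 values for 8 variables — and 5 appears only in S's list, so S = 5.
Among the 7 still-open variables, 6 fits only V (and all 7 values in {1, 2, 3, 4, 6, 7, 8} must be used), so V = 6.
Among the 6 still-open variables, 4 fits only Q (and all 6 values in {1, 2, 3, 4, 7, 8} must be used), so Q = 4.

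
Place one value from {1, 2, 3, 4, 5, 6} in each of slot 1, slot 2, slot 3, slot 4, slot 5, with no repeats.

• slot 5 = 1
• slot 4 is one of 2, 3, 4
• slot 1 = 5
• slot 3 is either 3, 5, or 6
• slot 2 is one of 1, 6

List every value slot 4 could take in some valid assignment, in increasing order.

2, 4

slot 1's domain is down to {5}, so slot 1 = 5. Remove 5 from slot 3.
slot 5 has just one choice, so slot 5 = 1. Eliminate 1 elsewhere: slot 2.
That leaves slot 2 = 6. So slot 3 can't be 6.
slot 3 has just one choice, so slot 3 = 3. Eliminate 3 elsewhere: slot 4.
No further eliminations apply; slot 4 can still be any of 2, 4.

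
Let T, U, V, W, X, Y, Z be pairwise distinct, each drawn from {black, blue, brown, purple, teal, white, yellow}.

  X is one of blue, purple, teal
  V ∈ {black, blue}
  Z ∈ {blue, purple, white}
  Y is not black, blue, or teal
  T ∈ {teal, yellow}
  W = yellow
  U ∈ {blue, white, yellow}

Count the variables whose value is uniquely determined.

4

W must be yellow (only option left). Eliminate yellow elsewhere: T, U, Y.
T has just one choice, so T = teal. Remove teal from X.
The 5 still-open variables draw from only 5 values {black, blue, brown, purple, white}, so each is used; only V can be black, hence V = black.
The 4 still-open variables together cover exactly {blue, brown, purple, white} — 4 values for 4 variables — and brown appears only in Y's list, so Y = brown.
Determined: T=teal, V=black, W=yellow, Y=brown. The other variables each still have more than one consistent value. That makes 4.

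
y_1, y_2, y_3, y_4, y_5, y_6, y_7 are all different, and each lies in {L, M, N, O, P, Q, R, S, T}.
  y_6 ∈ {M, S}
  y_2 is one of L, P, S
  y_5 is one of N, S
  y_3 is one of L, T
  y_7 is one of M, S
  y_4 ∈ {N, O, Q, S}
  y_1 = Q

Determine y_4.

y_1 has just one choice, so y_1 = Q. So y_4 can't be Q.
y_6 and y_7 between them cover only {M, S} — a naked pair. Remove those values from y_2, y_4, y_5.
y_5 must be N (only option left). So y_4 can't be N.
So y_4 = O.

O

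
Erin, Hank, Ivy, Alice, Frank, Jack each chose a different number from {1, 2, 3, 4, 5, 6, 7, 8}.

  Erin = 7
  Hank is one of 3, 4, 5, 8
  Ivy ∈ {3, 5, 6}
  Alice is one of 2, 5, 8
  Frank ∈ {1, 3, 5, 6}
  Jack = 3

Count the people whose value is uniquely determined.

2

Erin must be 7 (only option left).
Jack must be 3 (only option left). Strike 3 from Hank, Ivy, Frank.
Determined: Erin=7, Jack=3. The other people each still have more than one consistent value. That makes 2.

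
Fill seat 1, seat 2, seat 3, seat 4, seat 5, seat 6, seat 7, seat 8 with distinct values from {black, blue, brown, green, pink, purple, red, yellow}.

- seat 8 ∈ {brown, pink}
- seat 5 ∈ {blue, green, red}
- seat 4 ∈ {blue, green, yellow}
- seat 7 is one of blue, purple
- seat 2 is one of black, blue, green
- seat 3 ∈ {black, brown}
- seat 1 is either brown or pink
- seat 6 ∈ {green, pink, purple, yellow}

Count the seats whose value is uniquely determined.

The 8 variables draw from only 8 values {black, blue, brown, green, pink, purple, red, yellow}, so each is used; only seat 5 can be red, hence seat 5 = red.
seat 1 and seat 8 share exactly the 2 values {brown, pink}; by pigeonhole those values go to them, so strike brown, pink from seat 3, seat 6.
seat 3 has just one choice, so seat 3 = black. Eliminate black elsewhere: seat 2.
Determined: seat 3=black, seat 5=red. The other seats each still have more than one consistent value. That makes 2.

2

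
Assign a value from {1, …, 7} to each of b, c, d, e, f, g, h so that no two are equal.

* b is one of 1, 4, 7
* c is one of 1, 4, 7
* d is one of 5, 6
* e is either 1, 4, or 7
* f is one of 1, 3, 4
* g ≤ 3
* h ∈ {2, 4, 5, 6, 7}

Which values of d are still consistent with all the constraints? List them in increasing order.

5, 6

b, c, e share exactly the 3 values {1, 4, 7}; by pigeonhole those values go to them, so strike 1, 4, 7 from f, g, h.
f must be 3 (only option left). So g can't be 3.
That leaves g = 2. Strike 2 from h.
No further eliminations apply; d can still be any of 5, 6.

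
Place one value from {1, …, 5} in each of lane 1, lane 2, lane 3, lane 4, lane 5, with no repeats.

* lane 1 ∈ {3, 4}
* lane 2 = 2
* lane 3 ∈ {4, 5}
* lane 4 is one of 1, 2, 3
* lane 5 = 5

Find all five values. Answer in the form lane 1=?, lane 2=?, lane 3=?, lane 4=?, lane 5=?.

lane 1=3, lane 2=2, lane 3=4, lane 4=1, lane 5=5

lane 2 has just one choice, so lane 2 = 2. Strike 2 from lane 4.
That leaves lane 5 = 5. Remove 5 from lane 3.
lane 3 must be 4 (only option left). Remove 4 from lane 1.
lane 1 has just one choice, so lane 1 = 3. So lane 4 can't be 3.
lane 4 has just one choice, so lane 4 = 1.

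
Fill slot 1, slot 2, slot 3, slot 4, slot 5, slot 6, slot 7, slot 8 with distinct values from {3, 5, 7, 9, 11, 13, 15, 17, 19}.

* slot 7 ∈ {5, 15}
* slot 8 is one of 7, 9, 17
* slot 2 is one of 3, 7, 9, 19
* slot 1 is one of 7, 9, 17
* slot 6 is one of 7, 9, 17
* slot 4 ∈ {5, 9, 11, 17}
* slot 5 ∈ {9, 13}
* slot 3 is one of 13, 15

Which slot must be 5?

slot 1, slot 6, slot 8 share exactly the 3 values {7, 9, 17}; by pigeonhole those values go to them, so strike 7, 9, 17 from slot 2, slot 4, slot 5.
slot 5 has just one choice, so slot 5 = 13. Eliminate 13 elsewhere: slot 3.
slot 3 must be 15 (only option left). So slot 7 can't be 15.

slot 7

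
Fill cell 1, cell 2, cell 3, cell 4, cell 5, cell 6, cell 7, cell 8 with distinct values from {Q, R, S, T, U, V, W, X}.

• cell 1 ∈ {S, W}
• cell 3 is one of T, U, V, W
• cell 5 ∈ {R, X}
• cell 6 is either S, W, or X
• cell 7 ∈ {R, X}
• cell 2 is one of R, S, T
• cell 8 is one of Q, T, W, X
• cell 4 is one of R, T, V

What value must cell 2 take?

The 8 variables draw from only 8 values {Q, R, S, T, U, V, W, X}, so each is used; only cell 8 can be Q, hence cell 8 = Q.
The 7 still-open variables together cover exactly {R, S, T, U, V, W, X} — 7 values for 7 variables — and U appears only in cell 3's list, so cell 3 = U.
Among the 6 still-open variables, V fits only cell 4 (and all 6 values in {R, S, T, V, W, X} must be used), so cell 4 = V.
Among the 5 still-open variables, T fits only cell 2 (and all 5 values in {R, S, T, W, X} must be used), so cell 2 = T.

T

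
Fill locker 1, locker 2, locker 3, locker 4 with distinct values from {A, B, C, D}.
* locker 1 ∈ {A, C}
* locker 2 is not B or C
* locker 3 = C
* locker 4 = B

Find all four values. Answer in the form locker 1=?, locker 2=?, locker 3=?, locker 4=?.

locker 3 must be C (only option left). Eliminate C elsewhere: locker 1.
locker 4 must be B (only option left).
That leaves locker 1 = A. Eliminate A elsewhere: locker 2.
That leaves locker 2 = D.

locker 1=A, locker 2=D, locker 3=C, locker 4=B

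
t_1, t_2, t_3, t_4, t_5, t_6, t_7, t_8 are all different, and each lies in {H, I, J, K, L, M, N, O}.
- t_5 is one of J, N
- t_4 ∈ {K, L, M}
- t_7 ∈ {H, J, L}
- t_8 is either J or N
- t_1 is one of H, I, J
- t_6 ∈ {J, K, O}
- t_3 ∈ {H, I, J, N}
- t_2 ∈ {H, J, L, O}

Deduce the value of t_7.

L

The 8 variables together cover exactly {H, I, J, K, L, M, N, O} — 8 values for 8 variables — and M appears only in t_4's list, so t_4 = M.
Among the 7 still-open variables, K fits only t_6 (and all 7 values in {H, I, J, K, L, N, O} must be used), so t_6 = K.
Among the 6 still-open variables, O fits only t_2 (and all 6 values in {H, I, J, L, N, O} must be used), so t_2 = O.
Among the 5 still-open variables, L fits only t_7 (and all 5 values in {H, I, J, L, N} must be used), so t_7 = L.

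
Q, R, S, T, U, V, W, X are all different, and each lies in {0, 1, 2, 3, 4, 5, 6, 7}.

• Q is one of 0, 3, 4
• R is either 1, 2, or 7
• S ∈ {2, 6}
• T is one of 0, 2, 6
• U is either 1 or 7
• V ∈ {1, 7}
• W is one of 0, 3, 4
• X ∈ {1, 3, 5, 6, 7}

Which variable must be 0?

T

The 8 variables draw from only 8 values {0, 1, 2, 3, 4, 5, 6, 7}, so each is used; only X can be 5, hence X = 5.
The 2 variables U and V are confined to {1, 7}, which locks those values in; drop them from R.
That leaves R = 2. So S, T can't be 2.
S must be 6 (only option left). Strike 6 from T.
So 0 goes to T.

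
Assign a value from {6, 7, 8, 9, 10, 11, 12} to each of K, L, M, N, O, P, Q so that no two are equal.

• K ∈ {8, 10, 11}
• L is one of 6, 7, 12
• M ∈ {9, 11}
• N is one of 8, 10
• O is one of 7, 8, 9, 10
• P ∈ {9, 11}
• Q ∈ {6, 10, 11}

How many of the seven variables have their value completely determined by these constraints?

3

Among the 7 variables, 12 fits only L (and all 7 values in {6, 7, 8, 9, 10, 11, 12} must be used), so L = 12.
The 6 still-open variables together cover exactly {6, 7, 8, 9, 10, 11} — 6 values for 6 variables — and 6 appears only in Q's list, so Q = 6.
The 5 still-open variables together cover exactly {7, 8, 9, 10, 11} — 5 values for 5 variables — and 7 appears only in O's list, so O = 7.
M and P share exactly the 2 values {9, 11}; by pigeonhole those values go to them, so strike 9, 11 from K.
Determined: L=12, O=7, Q=6. The other variables each still have more than one consistent value. That makes 3.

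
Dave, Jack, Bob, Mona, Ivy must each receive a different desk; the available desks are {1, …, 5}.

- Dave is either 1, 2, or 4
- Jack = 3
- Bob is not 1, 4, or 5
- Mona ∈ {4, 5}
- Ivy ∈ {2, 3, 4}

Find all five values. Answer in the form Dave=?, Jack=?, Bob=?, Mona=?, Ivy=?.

Jack has just one choice, so Jack = 3. Eliminate 3 elsewhere: Bob, Ivy.
Bob has just one choice, so Bob = 2. Strike 2 from Dave, Ivy.
Ivy has just one choice, so Ivy = 4. Remove 4 from Dave, Mona.
Dave's domain is down to {1}, so Dave = 1.
Mona has just one choice, so Mona = 5.

Dave=1, Jack=3, Bob=2, Mona=5, Ivy=4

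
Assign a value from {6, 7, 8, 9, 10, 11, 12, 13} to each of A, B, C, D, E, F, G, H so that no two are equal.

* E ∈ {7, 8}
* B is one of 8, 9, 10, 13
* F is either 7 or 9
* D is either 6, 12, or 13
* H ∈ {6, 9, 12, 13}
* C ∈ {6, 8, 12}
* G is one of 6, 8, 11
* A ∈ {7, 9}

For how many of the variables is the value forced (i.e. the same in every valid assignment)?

3

Among the 8 variables, 10 fits only B (and all 8 values in {6, 7, 8, 9, 10, 11, 12, 13} must be used), so B = 10.
The 7 still-open variables draw from only 7 values {6, 7, 8, 9, 11, 12, 13}, so each is used; only G can be 11, hence G = 11.
A and F between them cover only {7, 9} — a naked pair. Remove those values from E, H.
E's domain is down to {8}, so E = 8. So C can't be 8.
Determined: B=10, E=8, G=11. The other variables each still have more than one consistent value. That makes 3.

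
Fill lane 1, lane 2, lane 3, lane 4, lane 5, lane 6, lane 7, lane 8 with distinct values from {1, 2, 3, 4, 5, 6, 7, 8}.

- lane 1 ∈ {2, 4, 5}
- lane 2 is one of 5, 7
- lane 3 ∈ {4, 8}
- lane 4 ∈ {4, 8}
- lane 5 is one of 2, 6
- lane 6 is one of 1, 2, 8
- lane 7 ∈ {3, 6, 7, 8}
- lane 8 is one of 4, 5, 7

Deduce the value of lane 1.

2

The 8 variables together cover exactly {1, 2, 3, 4, 5, 6, 7, 8} — 8 values for 8 variables — and 1 appears only in lane 6's list, so lane 6 = 1.
The 7 still-open variables together cover exactly {2, 3, 4, 5, 6, 7, 8} — 7 values for 7 variables — and 3 appears only in lane 7's list, so lane 7 = 3.
The 6 still-open variables draw from only 6 values {2, 4, 5, 6, 7, 8}, so each is used; only lane 5 can be 6, hence lane 5 = 6.
The 5 still-open variables draw from only 5 values {2, 4, 5, 7, 8}, so each is used; only lane 1 can be 2, hence lane 1 = 2.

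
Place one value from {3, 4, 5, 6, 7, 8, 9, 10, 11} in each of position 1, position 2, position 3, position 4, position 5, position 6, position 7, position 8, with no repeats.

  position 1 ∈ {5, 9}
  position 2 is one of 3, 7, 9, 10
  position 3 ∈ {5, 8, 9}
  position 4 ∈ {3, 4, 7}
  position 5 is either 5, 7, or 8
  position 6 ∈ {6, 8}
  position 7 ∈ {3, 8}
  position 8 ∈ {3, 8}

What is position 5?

The 8 variables draw from only 8 values {3, 4, 5, 6, 7, 8, 9, 10}, so each is used; only position 4 can be 4, hence position 4 = 4.
The 7 still-open variables draw from only 7 values {3, 5, 6, 7, 8, 9, 10}, so each is used; only position 6 can be 6, hence position 6 = 6.
The 6 still-open variables draw from only 6 values {3, 5, 7, 8, 9, 10}, so each is used; only position 2 can be 10, hence position 2 = 10.
The 5 still-open variables draw from only 5 values {3, 5, 7, 8, 9}, so each is used; only position 5 can be 7, hence position 5 = 7.

7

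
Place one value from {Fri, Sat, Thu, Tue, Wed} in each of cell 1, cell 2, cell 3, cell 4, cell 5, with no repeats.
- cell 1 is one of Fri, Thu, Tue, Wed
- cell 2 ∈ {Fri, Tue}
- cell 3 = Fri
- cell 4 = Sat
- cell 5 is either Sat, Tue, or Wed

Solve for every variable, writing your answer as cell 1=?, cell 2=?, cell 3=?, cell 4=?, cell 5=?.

cell 1=Thu, cell 2=Tue, cell 3=Fri, cell 4=Sat, cell 5=Wed

cell 3 must be Fri (only option left). Eliminate Fri elsewhere: cell 1, cell 2.
cell 4 must be Sat (only option left). Eliminate Sat elsewhere: cell 5.
cell 2's domain is down to {Tue}, so cell 2 = Tue. Remove Tue from cell 1, cell 5.
That leaves cell 5 = Wed. Strike Wed from cell 1.
cell 1 has just one choice, so cell 1 = Thu.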